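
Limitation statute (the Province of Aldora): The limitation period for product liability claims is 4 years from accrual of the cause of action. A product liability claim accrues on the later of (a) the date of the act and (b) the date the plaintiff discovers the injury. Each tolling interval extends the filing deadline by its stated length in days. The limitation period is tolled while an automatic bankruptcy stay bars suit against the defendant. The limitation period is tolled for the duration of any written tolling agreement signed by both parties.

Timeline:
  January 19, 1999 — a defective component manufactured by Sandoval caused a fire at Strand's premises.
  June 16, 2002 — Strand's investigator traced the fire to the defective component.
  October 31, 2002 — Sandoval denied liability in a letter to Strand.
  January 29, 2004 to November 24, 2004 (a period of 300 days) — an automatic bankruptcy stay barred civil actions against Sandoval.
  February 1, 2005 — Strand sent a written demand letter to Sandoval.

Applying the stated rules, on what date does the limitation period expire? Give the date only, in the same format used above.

April 12, 2007

Taking the later of the act (January 19, 1999) and discovery (June 16, 2002), the claim accrued on June 16, 2002.
Adding the 4 years base period to June 16, 2002 gives a deadline of June 16, 2006, before any tolling.
The period was tolled for 300 days by the automatic bankruptcy stay (January 29, 2004 to November 24, 2004), pushing the deadline to April 12, 2007.
Nothing else in the chronology tolls or restarts the period.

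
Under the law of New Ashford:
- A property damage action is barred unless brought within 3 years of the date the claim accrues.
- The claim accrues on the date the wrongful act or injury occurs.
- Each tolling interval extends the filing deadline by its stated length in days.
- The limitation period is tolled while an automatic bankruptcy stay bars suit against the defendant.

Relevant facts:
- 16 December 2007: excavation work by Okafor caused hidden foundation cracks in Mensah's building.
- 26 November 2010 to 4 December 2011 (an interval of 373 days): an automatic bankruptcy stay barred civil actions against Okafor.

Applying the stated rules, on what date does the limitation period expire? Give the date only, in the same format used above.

The claim accrued on 16 December 2007, when the wrongful act occurred.
3 years from 16 December 2007 is 16 December 2010.
Because the automatic bankruptcy stay ran from 26 November 2010 to 4 December 2011, the deadline is extended by 373 days to 24 December 2011.

24 December 2011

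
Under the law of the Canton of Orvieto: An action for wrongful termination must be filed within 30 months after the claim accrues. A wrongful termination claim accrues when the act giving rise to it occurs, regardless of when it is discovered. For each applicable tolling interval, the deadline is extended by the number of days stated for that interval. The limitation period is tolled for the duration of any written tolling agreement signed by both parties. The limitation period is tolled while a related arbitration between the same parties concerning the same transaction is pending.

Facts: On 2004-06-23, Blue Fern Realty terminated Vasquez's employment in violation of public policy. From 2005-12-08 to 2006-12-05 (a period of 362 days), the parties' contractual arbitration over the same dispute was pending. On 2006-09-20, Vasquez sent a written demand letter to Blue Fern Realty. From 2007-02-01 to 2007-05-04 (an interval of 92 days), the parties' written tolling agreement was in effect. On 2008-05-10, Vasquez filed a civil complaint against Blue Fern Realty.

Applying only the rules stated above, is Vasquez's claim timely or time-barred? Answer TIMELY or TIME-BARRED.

The limitation period began to run on 2004-06-23.
Adding the 30 months base period to 2004-06-23 gives a deadline of 2006-12-23, before any tolling.
The pending related arbitration from 2005-12-08 to 2006-12-05 tolled the period for 362 days, extending the deadline to 2007-12-20.
Because the written tolling agreement ran from 2007-02-01 to 2007-05-04, the deadline is extended by 92 days to 2008-03-21.
None of the other events listed affects the running of the period under the stated rules.
The 2008-05-10 filing falls after the 2008-03-21 deadline; the claim is time-barred.

TIME-BARRED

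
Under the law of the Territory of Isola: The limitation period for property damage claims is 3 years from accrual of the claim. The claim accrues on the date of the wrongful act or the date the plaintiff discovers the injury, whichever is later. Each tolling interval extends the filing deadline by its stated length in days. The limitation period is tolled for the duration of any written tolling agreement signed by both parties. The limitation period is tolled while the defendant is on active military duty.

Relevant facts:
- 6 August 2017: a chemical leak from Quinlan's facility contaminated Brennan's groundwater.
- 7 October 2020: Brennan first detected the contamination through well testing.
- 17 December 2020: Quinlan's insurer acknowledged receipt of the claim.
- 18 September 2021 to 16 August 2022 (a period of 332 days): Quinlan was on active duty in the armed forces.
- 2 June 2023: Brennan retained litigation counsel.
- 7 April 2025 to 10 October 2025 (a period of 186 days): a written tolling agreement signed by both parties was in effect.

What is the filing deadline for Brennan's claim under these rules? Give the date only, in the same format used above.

The claim accrued on 7 October 2020 — the later of the 6 August 2017 act and the 7 October 2020 discovery.
The untolled deadline — 3 years after 7 October 2020 — is 7 October 2023.
Because the defendant's active military service ran from 18 September 2021 to 16 August 2022, the deadline is extended by 332 days to 3 September 2024.
By the time the written tolling agreement began on 7 April 2025, the limitation period had already expired on 3 September 2024; that interval cannot revive it.
Nothing else in the chronology tolls or restarts the period.

3 September 2024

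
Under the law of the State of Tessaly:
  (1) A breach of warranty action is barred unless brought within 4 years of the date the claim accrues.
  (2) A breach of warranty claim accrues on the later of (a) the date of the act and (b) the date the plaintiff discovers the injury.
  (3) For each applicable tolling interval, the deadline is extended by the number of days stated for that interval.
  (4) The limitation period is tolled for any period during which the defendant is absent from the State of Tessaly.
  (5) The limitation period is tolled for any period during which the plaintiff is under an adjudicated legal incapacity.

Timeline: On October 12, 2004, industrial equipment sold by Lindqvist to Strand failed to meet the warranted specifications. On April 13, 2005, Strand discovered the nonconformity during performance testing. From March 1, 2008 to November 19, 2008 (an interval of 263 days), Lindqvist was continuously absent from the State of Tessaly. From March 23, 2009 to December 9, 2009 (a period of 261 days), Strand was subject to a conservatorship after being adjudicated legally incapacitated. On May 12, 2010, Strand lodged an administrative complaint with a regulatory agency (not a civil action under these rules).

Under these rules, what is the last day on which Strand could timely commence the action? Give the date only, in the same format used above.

September 19, 2010

Because discovery on April 13, 2005 post-dates the October 12, 2004 act, accrual under the later-of rule falls on April 13, 2005.
The untolled deadline — 4 years after April 13, 2005 — is April 13, 2009.
The defendant's absence from the jurisdiction from March 1, 2008 to November 19, 2008 tolled the period for 263 days, extending the deadline to January 1, 2010.
Because the plaintiff's legal incapacity ran from March 23, 2009 to December 9, 2009, the deadline is extended by 261 days to September 19, 2010.
None of the other events listed affects the running of the period under the stated rules.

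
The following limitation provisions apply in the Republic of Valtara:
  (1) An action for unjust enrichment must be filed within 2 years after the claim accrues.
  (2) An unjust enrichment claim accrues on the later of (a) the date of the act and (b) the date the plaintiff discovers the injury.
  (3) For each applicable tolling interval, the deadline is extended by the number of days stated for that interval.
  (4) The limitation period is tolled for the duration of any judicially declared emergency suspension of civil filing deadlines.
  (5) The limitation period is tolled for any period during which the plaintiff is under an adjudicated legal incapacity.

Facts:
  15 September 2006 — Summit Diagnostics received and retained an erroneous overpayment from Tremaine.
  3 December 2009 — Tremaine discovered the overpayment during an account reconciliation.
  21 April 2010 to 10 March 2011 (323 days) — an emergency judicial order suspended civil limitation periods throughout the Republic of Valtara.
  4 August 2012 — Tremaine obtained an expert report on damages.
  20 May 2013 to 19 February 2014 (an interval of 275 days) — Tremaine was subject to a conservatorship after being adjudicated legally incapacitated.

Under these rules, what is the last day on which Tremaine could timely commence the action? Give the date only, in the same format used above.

The claim accrued on 3 December 2009 — the later of the 15 September 2006 act and the 3 December 2009 discovery.
The untolled deadline — 2 years after 3 December 2009 — is 3 December 2011.
Because the emergency suspension of filing deadlines ran from 21 April 2010 to 10 March 2011, the deadline is extended by 323 days to 21 October 2012.
The plaintiff's legal incapacity from 20 May 2013 to 19 February 2014 began after the period had already run on 21 October 2012, so it has no tolling effect.
The other events in the timeline have no effect on the limitation period under the stated rules.

21 October 2012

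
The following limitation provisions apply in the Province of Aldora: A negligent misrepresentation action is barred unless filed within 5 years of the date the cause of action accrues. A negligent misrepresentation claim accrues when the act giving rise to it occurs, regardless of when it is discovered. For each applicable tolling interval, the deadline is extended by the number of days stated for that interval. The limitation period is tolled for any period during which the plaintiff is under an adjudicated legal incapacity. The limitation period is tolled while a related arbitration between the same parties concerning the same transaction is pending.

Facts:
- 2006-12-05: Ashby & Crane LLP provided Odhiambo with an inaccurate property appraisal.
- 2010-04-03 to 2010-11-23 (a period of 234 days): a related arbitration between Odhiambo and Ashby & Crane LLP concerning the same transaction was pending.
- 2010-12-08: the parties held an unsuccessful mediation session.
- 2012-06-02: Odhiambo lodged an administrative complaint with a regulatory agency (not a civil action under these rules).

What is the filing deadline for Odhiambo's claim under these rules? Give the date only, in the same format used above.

The claim accrued on 2006-12-05, when the wrongful act occurred.
The untolled deadline — 5 years after 2006-12-05 — is 2011-12-05.
The pending related arbitration from 2010-04-03 to 2010-11-23 tolled the period for 234 days, extending the deadline to 2012-07-26.
The other events in the timeline have no effect on the limitation period under the stated rules.

2012-07-26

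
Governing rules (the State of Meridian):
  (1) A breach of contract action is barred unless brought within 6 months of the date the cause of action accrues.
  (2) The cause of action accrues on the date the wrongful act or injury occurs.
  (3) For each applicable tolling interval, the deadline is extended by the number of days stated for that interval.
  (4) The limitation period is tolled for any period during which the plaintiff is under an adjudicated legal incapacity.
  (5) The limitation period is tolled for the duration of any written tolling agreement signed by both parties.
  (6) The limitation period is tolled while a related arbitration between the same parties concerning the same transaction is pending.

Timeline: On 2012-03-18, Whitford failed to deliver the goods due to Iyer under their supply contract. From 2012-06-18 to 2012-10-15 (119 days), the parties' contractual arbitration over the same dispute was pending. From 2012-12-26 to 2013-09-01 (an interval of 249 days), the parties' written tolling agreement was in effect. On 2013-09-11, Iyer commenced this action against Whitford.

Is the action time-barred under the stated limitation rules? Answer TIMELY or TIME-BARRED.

The cause of action accrued on 2012-03-18, the date of the act.
Adding the 6 months base period to 2012-03-18 gives a deadline of 2012-09-18, before any tolling.
The period was tolled for 119 days by the pending related arbitration (2012-06-18 to 2012-10-15), pushing the deadline to 2013-01-15.
Because the written tolling agreement ran from 2012-12-26 to 2013-09-01, the deadline is extended by 249 days to 2013-09-21.
Filing on 2013-09-11 beat the 2013-09-21 deadline — the action is timely.

TIMELY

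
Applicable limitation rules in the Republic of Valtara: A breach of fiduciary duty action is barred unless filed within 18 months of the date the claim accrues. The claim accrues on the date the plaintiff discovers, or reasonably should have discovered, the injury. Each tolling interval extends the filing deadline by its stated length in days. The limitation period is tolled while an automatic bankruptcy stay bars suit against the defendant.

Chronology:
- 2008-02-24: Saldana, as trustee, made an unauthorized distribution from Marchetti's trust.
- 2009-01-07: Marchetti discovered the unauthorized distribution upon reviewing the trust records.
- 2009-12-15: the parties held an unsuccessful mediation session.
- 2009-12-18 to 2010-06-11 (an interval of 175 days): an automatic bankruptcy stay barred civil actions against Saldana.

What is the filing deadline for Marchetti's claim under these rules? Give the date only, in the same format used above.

2010-12-29

The claim did not accrue until Marchetti discovered the injury on 2009-01-07; the 2008-02-24 act date does not start the clock under the stated rule.
Adding the 18 months base period to 2009-01-07 gives a deadline of 2010-07-07, before any tolling.
The period was tolled for 175 days by the automatic bankruptcy stay (2009-12-18 to 2010-06-11), pushing the deadline to 2010-12-29.
The other events in the timeline have no effect on the limitation period under the stated rules.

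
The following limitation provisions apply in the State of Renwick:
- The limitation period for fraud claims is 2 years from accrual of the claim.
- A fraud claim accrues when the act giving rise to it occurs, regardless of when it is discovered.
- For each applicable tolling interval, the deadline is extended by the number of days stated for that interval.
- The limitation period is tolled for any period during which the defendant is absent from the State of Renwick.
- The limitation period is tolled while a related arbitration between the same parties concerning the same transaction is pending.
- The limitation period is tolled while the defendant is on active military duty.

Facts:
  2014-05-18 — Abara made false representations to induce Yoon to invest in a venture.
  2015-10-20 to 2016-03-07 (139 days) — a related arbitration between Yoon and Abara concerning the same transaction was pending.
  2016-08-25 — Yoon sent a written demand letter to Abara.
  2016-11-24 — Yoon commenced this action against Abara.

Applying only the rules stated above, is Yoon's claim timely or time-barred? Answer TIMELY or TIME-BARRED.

TIME-BARRED

The limitation period began to run on 2014-05-18.
Adding the 2 years base period to 2014-05-18 gives a deadline of 2016-05-18, before any tolling.
The period was tolled for 139 days by the pending related arbitration (2015-10-20 to 2016-03-07), pushing the deadline to 2016-10-04.
None of the other events listed affects the running of the period under the stated rules.
Yoon filed on 2016-11-24, after the 2016-10-04 deadline, so the action is time-barred.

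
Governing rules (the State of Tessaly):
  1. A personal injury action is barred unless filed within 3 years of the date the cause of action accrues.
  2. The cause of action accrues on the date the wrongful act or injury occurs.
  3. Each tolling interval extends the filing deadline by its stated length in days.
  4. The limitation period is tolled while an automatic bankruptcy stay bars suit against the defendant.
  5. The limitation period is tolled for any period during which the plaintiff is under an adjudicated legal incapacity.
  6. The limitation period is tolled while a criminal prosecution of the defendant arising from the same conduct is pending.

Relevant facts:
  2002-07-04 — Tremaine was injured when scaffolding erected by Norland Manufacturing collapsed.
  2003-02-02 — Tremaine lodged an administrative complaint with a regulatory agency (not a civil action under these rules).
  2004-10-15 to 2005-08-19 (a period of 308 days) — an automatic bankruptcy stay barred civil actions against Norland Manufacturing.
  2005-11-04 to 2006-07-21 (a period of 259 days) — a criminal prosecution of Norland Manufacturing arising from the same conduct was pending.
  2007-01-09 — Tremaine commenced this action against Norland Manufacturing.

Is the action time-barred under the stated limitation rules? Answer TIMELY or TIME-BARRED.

TIMELY

The cause of action accrued on 2002-07-04, the date of the act.
3 years from 2002-07-04 is 2005-07-04.
The automatic bankruptcy stay from 2004-10-15 to 2005-08-19 tolled the period for 308 days, extending the deadline to 2006-05-08.
Because the pending criminal prosecution ran from 2005-11-04 to 2006-07-21, the deadline is extended by 259 days to 2007-01-22.
The other events in the timeline have no effect on the limitation period under the stated rules.
The 2007-01-09 filing precedes the 2007-01-22 deadline; the claim is timely.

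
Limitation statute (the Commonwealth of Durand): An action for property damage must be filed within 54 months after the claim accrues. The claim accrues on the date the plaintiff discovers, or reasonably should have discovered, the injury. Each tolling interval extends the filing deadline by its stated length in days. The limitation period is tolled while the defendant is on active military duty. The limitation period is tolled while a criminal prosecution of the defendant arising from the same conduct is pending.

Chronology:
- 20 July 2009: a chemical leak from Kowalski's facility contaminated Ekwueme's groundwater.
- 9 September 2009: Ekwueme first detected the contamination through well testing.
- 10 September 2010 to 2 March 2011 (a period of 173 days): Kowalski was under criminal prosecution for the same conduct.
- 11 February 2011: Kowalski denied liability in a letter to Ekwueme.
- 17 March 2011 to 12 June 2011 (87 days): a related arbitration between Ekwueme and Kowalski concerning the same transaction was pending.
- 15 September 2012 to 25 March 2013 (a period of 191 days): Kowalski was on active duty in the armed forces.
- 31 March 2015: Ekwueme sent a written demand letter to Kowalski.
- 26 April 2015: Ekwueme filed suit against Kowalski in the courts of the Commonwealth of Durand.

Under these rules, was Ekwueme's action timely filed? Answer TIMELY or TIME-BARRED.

TIME-BARRED

Under the discovery rule, the claim accrued on 9 September 2009, when Ekwueme discovered the injury — not on the 20 July 2009 date of the underlying act.
54 months from 9 September 2009 is 9 March 2014.
Because the pending criminal prosecution ran from 10 September 2010 to 2 March 2011, the deadline is extended by 173 days to 29 August 2014.
The period was tolled for 191 days by the defendant's active military service (15 September 2012 to 25 March 2013), pushing the deadline to 8 March 2015.
No stated provision tolls the period for a pending arbitration, so the interval from 17 March 2011 to 12 June 2011 has no effect on the deadline.
Nothing else in the chronology tolls or restarts the period.
Filing on 26 April 2015 missed the 8 March 2015 deadline — the action is time-barred.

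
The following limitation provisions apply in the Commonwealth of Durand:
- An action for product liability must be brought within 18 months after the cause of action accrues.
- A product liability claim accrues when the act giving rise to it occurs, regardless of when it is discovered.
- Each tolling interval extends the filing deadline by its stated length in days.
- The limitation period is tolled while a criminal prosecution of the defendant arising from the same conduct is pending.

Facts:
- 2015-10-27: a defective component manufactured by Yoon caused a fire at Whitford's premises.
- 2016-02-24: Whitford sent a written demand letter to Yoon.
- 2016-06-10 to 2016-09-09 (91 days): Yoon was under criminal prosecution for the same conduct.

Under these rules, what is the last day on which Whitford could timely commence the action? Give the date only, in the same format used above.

The cause of action accrued on 2015-10-27, the date of the act.
18 months from 2015-10-27 is 2017-04-27.
Because the pending criminal prosecution ran from 2016-06-10 to 2016-09-09, the deadline is extended by 91 days to 2017-07-27.
None of the other events listed affects the running of the period under the stated rules.

2017-07-27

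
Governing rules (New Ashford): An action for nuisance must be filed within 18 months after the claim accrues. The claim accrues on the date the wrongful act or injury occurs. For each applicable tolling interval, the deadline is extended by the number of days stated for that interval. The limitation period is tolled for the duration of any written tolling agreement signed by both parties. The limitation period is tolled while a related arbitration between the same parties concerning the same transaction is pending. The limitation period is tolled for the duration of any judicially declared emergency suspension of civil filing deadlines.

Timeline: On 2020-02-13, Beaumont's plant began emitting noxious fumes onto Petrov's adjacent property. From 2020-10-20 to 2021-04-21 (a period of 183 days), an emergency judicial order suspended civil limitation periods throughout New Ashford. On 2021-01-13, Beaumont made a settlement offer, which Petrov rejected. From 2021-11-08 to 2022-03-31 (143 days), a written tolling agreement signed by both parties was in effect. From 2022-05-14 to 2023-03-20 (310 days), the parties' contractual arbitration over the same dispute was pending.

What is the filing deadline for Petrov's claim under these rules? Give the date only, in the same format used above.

The claim accrued on 2020-02-13, when the wrongful act occurred.
18 months from 2020-02-13 is 2021-08-13.
Because the emergency suspension of filing deadlines ran from 2020-10-20 to 2021-04-21, the deadline is extended by 183 days to 2022-02-12.
Because the written tolling agreement ran from 2021-11-08 to 2022-03-31, the deadline is extended by 143 days to 2022-07-05.
The pending related arbitration from 2022-05-14 to 2023-03-20 tolled the period for 310 days, extending the deadline to 2023-05-11.
None of the other events listed affects the running of the period under the stated rules.

2023-05-11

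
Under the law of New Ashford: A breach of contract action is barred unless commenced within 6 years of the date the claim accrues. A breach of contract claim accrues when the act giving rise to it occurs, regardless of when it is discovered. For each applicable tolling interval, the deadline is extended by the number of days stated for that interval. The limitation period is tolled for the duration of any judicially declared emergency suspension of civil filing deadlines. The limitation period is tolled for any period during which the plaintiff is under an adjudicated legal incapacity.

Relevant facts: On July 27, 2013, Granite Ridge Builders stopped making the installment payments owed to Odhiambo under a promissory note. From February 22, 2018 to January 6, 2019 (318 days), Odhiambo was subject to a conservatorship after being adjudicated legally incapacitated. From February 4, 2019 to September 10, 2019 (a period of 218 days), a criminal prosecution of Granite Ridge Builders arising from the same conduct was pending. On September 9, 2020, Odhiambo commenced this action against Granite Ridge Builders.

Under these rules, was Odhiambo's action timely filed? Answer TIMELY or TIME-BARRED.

TIME-BARRED

The claim accrued on July 27, 2013, when the wrongful act occurred.
6 years from July 27, 2013 is July 27, 2019.
Because the plaintiff's legal incapacity ran from February 22, 2018 to January 6, 2019, the deadline is extended by 318 days to June 9, 2020.
No stated provision tolls the period for a criminal prosecution, so the interval from February 4, 2019 to September 10, 2019 has no effect on the deadline.
Odhiambo filed on September 9, 2020, after the June 9, 2020 deadline, so the action is time-barred.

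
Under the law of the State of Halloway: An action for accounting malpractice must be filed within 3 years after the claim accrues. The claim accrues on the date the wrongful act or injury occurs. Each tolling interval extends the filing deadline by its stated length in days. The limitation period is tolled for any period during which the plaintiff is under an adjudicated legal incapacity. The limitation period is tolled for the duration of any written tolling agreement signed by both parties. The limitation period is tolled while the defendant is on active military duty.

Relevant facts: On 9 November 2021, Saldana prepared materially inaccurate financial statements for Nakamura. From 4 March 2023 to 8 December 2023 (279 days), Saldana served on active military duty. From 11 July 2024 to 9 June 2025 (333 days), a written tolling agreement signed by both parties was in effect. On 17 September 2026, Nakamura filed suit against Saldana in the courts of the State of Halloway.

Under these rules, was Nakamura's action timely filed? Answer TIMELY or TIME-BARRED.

TIME-BARRED

The claim accrued on 9 November 2021, the date of the act.
3 years from 9 November 2021 is 9 November 2024.
The defendant's active military service from 4 March 2023 to 8 December 2023 tolled the period for 279 days, extending the deadline to 15 August 2025.
The period was tolled for 333 days by the written tolling agreement (11 July 2024 to 9 June 2025), pushing the deadline to 14 July 2026.
The 17 September 2026 filing falls after the 14 July 2026 deadline; the claim is time-barred.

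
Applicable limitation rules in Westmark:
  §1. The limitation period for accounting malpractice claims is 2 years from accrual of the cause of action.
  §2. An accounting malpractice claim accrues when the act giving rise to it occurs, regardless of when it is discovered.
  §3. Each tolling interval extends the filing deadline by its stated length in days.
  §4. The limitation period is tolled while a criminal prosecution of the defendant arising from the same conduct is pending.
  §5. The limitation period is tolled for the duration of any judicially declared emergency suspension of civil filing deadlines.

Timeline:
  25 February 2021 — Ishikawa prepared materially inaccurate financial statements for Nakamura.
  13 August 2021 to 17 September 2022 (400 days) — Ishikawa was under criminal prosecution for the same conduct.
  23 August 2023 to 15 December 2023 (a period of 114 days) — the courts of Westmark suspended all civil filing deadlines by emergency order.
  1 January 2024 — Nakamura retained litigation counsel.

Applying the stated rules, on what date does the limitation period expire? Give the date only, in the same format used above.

The claim accrued on 25 February 2021, when the wrongful act occurred.
2 years from 25 February 2021 is 25 February 2023.
Because the pending criminal prosecution ran from 13 August 2021 to 17 September 2022, the deadline is extended by 400 days to 31 March 2024.
The period was tolled for 114 days by the emergency suspension of filing deadlines (23 August 2023 to 15 December 2023), pushing the deadline to 23 July 2024.
The other events in the timeline have no effect on the limitation period under the stated rules.

23 July 2024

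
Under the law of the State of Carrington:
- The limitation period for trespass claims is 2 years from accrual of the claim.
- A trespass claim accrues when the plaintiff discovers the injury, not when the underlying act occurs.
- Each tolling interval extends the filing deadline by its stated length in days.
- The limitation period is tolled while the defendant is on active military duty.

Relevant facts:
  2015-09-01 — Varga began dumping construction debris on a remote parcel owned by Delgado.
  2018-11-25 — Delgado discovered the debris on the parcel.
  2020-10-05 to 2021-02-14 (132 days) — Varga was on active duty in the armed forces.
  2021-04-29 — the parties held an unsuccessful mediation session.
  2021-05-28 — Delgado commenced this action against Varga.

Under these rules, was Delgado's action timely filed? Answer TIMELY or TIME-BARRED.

The claim did not accrue until Delgado discovered the injury on 2018-11-25; the 2015-09-01 act date does not start the clock under the stated rule.
The untolled deadline — 2 years after 2018-11-25 — is 2020-11-25.
The defendant's active military service from 2020-10-05 to 2021-02-14 tolled the period for 132 days, extending the deadline to 2021-04-06.
None of the other events listed affects the running of the period under the stated rules.
The 2021-05-28 filing falls after the 2021-04-06 deadline; the claim is time-barred.

TIME-BARRED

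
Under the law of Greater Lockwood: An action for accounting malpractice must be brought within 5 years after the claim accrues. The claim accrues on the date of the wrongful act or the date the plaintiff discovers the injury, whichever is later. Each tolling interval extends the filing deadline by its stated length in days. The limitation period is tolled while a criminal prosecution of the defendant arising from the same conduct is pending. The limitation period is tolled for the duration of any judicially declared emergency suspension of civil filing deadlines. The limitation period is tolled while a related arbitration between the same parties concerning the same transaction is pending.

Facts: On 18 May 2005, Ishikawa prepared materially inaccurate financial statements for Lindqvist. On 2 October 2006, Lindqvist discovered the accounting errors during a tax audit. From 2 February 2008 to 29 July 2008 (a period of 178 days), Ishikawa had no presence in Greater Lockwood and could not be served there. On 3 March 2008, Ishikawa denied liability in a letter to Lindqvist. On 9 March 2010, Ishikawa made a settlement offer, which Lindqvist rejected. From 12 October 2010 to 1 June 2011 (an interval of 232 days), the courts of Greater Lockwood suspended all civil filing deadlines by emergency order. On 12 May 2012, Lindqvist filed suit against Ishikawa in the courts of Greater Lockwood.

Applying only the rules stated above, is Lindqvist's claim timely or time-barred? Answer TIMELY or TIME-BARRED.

The claim accrued on 2 October 2006 — the later of the 18 May 2005 act and the 2 October 2006 discovery.
5 years from 2 October 2006 is 2 October 2011.
The emergency suspension of filing deadlines from 12 October 2010 to 1 June 2011 tolled the period for 232 days, extending the deadline to 21 May 2012.
No stated provision tolls the period for the defendant's absence, so the interval from 2 February 2008 to 29 July 2008 has no effect on the deadline.
None of the other events listed affects the running of the period under the stated rules.
Filing on 12 May 2012 beat the 21 May 2012 deadline — the action is timely.

TIMELY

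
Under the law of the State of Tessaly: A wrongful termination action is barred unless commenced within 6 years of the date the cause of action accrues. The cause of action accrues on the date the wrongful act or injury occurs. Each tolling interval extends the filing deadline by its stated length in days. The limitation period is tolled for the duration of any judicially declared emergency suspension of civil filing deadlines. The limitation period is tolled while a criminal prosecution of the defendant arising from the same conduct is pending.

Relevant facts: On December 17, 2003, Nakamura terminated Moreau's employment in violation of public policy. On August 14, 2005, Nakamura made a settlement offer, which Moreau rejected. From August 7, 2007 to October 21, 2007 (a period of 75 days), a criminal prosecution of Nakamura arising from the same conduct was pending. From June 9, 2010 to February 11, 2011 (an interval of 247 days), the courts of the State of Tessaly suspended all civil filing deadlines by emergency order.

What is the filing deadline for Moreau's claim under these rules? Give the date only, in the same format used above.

March 2, 2010

The cause of action accrued on December 17, 2003, the date of the act.
Adding the 6 years base period to December 17, 2003 gives a deadline of December 17, 2009, before any tolling.
The pending criminal prosecution from August 7, 2007 to October 21, 2007 tolled the period for 75 days, extending the deadline to March 2, 2010.
By the time the emergency suspension of filing deadlines began on June 9, 2010, the limitation period had already expired on March 2, 2010; that interval cannot revive it.
None of the other events listed affects the running of the period under the stated rules.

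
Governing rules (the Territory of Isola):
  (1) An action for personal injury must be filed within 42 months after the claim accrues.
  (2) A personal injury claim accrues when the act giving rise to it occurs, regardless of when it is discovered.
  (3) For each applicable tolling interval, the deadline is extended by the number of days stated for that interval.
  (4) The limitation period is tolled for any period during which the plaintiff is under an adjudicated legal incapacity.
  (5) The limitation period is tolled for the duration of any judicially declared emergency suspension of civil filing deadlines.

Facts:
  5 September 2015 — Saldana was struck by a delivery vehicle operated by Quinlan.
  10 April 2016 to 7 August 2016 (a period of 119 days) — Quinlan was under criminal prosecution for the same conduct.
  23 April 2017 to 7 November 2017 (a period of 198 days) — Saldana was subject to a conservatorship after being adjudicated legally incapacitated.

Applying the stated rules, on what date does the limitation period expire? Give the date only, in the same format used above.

The limitation period began to run on 5 September 2015.
42 months from 5 September 2015 is 5 March 2019.
The period was tolled for 198 days by the plaintiff's legal incapacity (23 April 2017 to 7 November 2017), pushing the deadline to 19 September 2019.
Although a criminal prosecution ran from 10 April 2016 to 7 August 2016, the stated rules do not make that a tolling event, so it is disregarded.

19 September 2019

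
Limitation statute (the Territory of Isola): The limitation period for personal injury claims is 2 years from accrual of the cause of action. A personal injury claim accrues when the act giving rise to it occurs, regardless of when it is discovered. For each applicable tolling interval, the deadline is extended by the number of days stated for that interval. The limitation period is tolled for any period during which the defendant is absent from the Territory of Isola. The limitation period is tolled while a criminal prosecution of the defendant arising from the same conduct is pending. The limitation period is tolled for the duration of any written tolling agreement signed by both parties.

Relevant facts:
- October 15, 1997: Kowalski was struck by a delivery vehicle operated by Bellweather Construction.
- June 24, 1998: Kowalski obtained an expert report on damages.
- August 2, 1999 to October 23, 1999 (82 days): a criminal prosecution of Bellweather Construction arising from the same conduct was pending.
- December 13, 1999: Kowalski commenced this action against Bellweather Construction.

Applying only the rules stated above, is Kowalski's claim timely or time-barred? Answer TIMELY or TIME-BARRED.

TIMELY

The limitation period began to run on October 15, 1997.
The untolled deadline — 2 years after October 15, 1997 — is October 15, 1999.
The pending criminal prosecution from August 2, 1999 to October 23, 1999 tolled the period for 82 days, extending the deadline to January 5, 2000.
The other events in the timeline have no effect on the limitation period under the stated rules.
Filing on December 13, 1999 beat the January 5, 2000 deadline — the action is timely.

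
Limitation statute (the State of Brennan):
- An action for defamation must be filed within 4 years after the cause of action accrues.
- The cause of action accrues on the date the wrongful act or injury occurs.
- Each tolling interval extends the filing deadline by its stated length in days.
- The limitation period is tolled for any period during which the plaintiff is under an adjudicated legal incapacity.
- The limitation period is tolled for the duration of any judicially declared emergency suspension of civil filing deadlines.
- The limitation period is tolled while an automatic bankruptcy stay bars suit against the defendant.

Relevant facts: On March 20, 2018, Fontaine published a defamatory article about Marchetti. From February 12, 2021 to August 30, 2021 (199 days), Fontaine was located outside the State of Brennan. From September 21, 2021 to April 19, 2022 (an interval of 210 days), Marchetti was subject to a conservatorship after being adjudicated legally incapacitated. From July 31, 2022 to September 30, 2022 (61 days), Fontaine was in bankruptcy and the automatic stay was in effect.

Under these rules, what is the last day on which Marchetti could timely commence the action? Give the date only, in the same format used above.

The cause of action accrued on March 20, 2018, the date of the act.
Adding the 4 years base period to March 20, 2018 gives a deadline of March 20, 2022, before any tolling.
The plaintiff's legal incapacity from September 21, 2021 to April 19, 2022 tolled the period for 210 days, extending the deadline to October 16, 2022.
The period was tolled for 61 days by the automatic bankruptcy stay (July 31, 2022 to September 30, 2022), pushing the deadline to December 16, 2022.
Although the defendant's absence ran from February 12, 2021 to August 30, 2021, the stated rules do not make that a tolling event, so it is disregarded.

December 16, 2022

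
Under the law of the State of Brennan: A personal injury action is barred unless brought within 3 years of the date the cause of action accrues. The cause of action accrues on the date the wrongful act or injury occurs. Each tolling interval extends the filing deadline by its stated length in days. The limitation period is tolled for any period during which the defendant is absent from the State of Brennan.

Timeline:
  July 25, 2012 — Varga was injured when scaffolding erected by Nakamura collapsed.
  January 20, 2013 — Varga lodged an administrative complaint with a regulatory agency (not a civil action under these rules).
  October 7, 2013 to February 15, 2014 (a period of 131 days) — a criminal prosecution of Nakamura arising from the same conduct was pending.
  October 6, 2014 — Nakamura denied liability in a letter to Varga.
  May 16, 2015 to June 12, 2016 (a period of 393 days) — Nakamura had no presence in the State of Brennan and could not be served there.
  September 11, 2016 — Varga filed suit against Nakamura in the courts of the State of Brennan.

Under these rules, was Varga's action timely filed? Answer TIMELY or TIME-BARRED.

TIME-BARRED

The cause of action accrued on July 25, 2012, the date of the act.
3 years from July 25, 2012 is July 25, 2015.
The defendant's absence from the jurisdiction from May 16, 2015 to June 12, 2016 tolled the period for 393 days, extending the deadline to August 21, 2016.
Although a criminal prosecution ran from October 7, 2013 to February 15, 2014, the stated rules do not make that a tolling event, so it is disregarded.
The other events in the timeline have no effect on the limitation period under the stated rules.
Varga filed on September 11, 2016, after the August 21, 2016 deadline, so the action is time-barred.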